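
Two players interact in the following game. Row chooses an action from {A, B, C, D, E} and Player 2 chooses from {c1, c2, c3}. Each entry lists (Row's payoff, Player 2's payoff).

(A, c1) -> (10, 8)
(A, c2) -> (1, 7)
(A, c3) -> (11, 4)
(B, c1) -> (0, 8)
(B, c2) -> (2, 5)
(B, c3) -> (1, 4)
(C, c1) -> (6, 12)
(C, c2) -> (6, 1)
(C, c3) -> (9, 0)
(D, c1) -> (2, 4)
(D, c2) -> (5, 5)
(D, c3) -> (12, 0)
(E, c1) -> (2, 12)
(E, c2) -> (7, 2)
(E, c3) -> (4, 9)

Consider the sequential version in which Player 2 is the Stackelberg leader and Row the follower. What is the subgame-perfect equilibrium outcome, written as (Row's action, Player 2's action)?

(A, c1)

Backward induction with Player 2 moving first.
- c1: Row compares 10, 0, 6, 2, 2 and picks A; Player 2 would get 8.
- c2: Row compares 1, 2, 6, 5, 7 and picks E; Player 2 would get 2.
- c3: Row compares 11, 1, 9, 12, 4 and picks D; Player 2 would get 0.
Maximizing over 8, 2, 0, Player 2 chooses c1. Subgame-perfect outcome: (A, c1) with payoffs (10, 8).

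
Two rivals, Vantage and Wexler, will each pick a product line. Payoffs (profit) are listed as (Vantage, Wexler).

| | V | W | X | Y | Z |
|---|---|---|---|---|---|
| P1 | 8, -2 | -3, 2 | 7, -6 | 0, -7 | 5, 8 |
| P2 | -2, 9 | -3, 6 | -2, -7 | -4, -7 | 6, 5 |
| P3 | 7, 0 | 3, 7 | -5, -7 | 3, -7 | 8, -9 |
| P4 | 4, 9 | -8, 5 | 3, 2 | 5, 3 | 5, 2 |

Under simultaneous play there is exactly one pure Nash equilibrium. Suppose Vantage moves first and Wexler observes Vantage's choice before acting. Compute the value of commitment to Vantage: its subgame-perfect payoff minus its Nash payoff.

2

Backward induction with Vantage moving first.
- P1 → Wexler plays Z (best of -2, 2, -6, -7, 8); Vantage gets 5.
- P2 → Wexler plays V (best of 9, 6, -7, -7, 5); Vantage gets -2.
- P3 → Wexler plays W (best of 0, 7, -7, -7, -9); Vantage gets 3.
- P4 → Wexler plays V (best of 9, 5, 2, 3, 2); Vantage gets 4.
Vantage's induced payoffs are 5, -2, 3, 4, so Vantage commits to P1. Subgame-perfect outcome: (P1, Z) with payoffs (5, 8).
Under simultaneous play:
Vantage's best replies: V→P1; W→P3; X→P1; Y→P4; Z→P3.
Wexler's best replies: P1→Z; P2→V; P3→W; P4→V.
The unique mutual best reply is (P3, W), giving (3, 7).
Vantage's commitment gain: 5 − 3 = 2.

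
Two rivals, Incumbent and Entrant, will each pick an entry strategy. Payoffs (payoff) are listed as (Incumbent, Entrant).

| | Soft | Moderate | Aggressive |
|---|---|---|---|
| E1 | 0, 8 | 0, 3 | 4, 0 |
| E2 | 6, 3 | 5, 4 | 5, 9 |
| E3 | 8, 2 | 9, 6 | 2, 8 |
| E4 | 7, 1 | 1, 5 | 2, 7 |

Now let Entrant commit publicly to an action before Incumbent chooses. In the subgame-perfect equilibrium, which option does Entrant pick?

Aggressive

Incumbent best-responds to each possible Entrant move:
- Soft: BR = E3, leader payoff 2.
- Moderate: BR = E3, leader payoff 6.
- Aggressive: BR = E2, leader payoff 9.
Entrant's induced payoffs are 2, 6, 9, so Entrant commits to Aggressive. Subgame-perfect outcome: (E2, Aggressive) with payoffs (5, 9).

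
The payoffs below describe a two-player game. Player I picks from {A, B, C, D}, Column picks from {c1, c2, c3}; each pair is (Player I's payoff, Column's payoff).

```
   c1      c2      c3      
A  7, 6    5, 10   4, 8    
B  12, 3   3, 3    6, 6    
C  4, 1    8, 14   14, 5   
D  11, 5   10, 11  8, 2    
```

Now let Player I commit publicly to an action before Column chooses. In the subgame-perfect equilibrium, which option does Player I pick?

Column best-responds to each possible Player I move:
- A: BR = c2, leader payoff 5.
- B: BR = c3, leader payoff 6.
- C: BR = c2, leader payoff 8.
- D: BR = c2, leader payoff 10.
Player I's induced payoffs are 5, 6, 8, 10, so Player I commits to D. Subgame-perfect outcome: (D, c2) with payoffs (10, 11).

D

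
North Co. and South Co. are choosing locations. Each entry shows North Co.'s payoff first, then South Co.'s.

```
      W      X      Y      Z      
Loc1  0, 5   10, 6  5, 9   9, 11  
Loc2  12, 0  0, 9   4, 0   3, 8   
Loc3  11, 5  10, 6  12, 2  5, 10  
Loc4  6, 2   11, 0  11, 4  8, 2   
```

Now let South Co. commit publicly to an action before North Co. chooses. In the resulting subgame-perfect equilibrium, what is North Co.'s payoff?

9

Backward induction with South Co. moving first.
- W: North Co. compares 0, 12, 11, 6 and picks Loc2; South Co. would get 0.
- X: North Co. compares 10, 0, 10, 11 and picks Loc4; South Co. would get 0.
- Y: North Co. compares 5, 4, 12, 11 and picks Loc3; South Co. would get 2.
- Z: North Co. compares 9, 3, 5, 8 and picks Loc1; South Co. would get 11.
Maximizing over 0, 0, 2, 11, South Co. chooses Z. Subgame-perfect outcome: (Loc1, Z) with payoffs (9, 11).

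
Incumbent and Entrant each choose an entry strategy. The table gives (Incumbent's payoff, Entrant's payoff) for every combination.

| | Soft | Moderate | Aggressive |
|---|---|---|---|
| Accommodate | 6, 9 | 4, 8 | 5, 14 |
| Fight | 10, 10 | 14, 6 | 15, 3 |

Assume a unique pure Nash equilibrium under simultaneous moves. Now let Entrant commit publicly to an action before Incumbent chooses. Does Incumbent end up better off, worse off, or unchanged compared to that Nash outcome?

Solve by backward induction (Entrant leads).
- Soft: Incumbent compares 6, 10 and picks Fight; Entrant would get 10.
- Moderate: Incumbent compares 4, 14 and picks Fight; Entrant would get 6.
- Aggressive: Incumbent compares 5, 15 and picks Fight; Entrant would get 3.
Among 10, 6, 3, the best is 10 at Soft. Subgame-perfect outcome: (Fight, Soft) with payoffs (10, 10).
For the simultaneous game, intersect best replies.
Incumbent's best replies: Soft→Fight; Moderate→Fight; Aggressive→Fight.
Entrant's best replies: Accommodate→Aggressive; Fight→Soft.
The unique mutual best reply is (Fight, Soft), giving (10, 10).
Incumbent earns 10 sequentially versus 10 at the Nash outcome: unchanged.

unchanged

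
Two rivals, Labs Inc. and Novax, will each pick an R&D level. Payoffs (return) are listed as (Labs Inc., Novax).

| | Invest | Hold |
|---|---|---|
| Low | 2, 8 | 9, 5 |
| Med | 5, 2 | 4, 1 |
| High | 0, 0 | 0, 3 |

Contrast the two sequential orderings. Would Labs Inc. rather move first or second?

If Labs Inc. leads: Novax's best replies are Low→Invest, Med→Invest, High→Hold; Labs Inc.'s induced payoffs 2, 5, 0; outcome (Med, Invest), payoffs (5, 2).
If Novax leads: Labs Inc.'s best replies are Invest→Med, Hold→Low; Novax's induced payoffs 2, 5; outcome (Low, Hold), payoffs (9, 5).
Labs Inc. gets 5 moving first and 9 moving second, so Labs Inc. prefers to move second.

second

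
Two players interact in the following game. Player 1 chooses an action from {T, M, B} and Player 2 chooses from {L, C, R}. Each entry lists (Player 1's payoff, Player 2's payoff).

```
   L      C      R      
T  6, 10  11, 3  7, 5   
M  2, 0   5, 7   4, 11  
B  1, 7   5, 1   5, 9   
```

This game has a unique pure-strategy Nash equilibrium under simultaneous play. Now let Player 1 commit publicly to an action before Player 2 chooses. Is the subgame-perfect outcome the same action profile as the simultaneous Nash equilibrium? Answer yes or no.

yes

Work backward from Player 2's decision.
- T → Player 2 plays L (best of 10, 3, 5); Player 1 gets 6.
- M → Player 2 plays R (best of 0, 7, 11); Player 1 gets 4.
- B → Player 2 plays R (best of 7, 1, 9); Player 1 gets 5.
Among 6, 4, 5, the best is 6 at T. Subgame-perfect outcome: (T, L) with payoffs (6, 10).
Under simultaneous play:
Player 1's best replies: L→T; C→T; R→T.
Player 2's best replies: T→L; M→R; B→R.
Only (T, L) has each player best-responding; Nash payoffs (6, 10).
Sequential outcome (T, L) coincides with the Nash profile (T, L).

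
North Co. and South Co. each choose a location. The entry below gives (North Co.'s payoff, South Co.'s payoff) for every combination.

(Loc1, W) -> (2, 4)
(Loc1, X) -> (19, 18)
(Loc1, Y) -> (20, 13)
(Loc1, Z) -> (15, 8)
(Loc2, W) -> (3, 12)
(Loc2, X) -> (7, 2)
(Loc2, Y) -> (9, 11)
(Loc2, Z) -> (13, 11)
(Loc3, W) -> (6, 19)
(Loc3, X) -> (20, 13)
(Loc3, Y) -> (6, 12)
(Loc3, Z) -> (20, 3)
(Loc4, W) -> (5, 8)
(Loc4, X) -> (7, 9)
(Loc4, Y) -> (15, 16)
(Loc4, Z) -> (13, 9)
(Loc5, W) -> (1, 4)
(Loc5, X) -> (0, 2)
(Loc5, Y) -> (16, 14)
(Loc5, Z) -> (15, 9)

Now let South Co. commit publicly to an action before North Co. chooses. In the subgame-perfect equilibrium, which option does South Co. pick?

W

Solve by backward induction (South Co. leads).
- W → North Co. plays Loc3 (best of 2, 3, 6, 5, 1); South Co. gets 19.
- X → North Co. plays Loc3 (best of 19, 7, 20, 7, 0); South Co. gets 13.
- Y → North Co. plays Loc1 (best of 20, 9, 6, 15, 16); South Co. gets 13.
- Z → North Co. plays Loc3 (best of 15, 13, 20, 13, 15); South Co. gets 3.
South Co.'s induced payoffs are 19, 13, 13, 3, so South Co. commits to W. Subgame-perfect outcome: (Loc3, W) with payoffs (6, 19).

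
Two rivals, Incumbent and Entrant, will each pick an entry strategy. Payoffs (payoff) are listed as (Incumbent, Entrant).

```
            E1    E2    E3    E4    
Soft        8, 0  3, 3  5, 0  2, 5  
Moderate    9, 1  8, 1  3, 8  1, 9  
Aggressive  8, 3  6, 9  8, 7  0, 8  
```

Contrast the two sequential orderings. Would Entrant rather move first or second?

If Incumbent leads: Entrant's best replies are Soft→E4, Moderate→E4, Aggressive→E2; Incumbent's induced payoffs 2, 1, 6; outcome (Aggressive, E2), payoffs (6, 9).
If Entrant leads: Incumbent's best replies are E1→Moderate, E2→Moderate, E3→Aggressive, E4→Soft; Entrant's induced payoffs 1, 1, 7, 5; outcome (Aggressive, E3), payoffs (8, 7).
Entrant gets 7 moving first and 9 moving second, so Entrant prefers to move second.

second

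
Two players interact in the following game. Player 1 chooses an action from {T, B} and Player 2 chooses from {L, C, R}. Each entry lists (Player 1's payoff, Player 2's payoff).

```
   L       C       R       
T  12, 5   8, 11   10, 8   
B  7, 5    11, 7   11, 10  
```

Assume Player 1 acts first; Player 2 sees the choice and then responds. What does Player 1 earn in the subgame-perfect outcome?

Solve by backward induction (Player 1 leads).
- T → Player 2 plays C (best of 5, 11, 8); Player 1 gets 8.
- B → Player 2 plays R (best of 5, 7, 10); Player 1 gets 11.
Player 1's induced payoffs are 8, 11, so Player 1 commits to B. Subgame-perfect outcome: (B, R) with payoffs (11, 10).

11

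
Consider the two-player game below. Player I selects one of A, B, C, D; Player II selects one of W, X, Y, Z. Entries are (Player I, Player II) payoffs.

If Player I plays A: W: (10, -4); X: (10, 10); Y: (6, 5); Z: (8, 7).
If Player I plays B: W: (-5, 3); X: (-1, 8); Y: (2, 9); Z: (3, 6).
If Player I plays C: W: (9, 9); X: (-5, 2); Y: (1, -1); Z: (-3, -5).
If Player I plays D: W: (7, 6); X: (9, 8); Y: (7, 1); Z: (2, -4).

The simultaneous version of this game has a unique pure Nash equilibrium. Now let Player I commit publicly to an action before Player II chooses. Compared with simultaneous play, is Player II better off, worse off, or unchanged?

unchanged

Player II best-responds to each possible Player I move:
- A: BR = X, leader payoff 10.
- B: BR = Y, leader payoff 2.
- C: BR = W, leader payoff 9.
- D: BR = X, leader payoff 9.
Among 10, 2, 9, 9, the best is 10 at A. Subgame-perfect outcome: (A, X) with payoffs (10, 10).
Now find the simultaneous Nash equilibrium.
Player I's best replies: W→A; X→A; Y→D; Z→A.
Player II's best replies: A→X; B→Y; C→W; D→X.
The unique mutual best reply is (A, X), giving (10, 10).
Player II earns 10 sequentially versus 10 at the Nash outcome: unchanged.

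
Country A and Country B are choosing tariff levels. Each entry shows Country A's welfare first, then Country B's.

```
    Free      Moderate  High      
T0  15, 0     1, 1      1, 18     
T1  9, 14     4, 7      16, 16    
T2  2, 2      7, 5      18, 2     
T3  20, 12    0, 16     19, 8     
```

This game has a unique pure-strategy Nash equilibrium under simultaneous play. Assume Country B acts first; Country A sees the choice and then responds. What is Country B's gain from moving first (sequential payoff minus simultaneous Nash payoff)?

Country A best-responds to each possible Country B move:
- Free → Country A plays T3 (best of 15, 9, 2, 20); Country B gets 12.
- Moderate → Country A plays T2 (best of 1, 4, 7, 0); Country B gets 5.
- High → Country A plays T3 (best of 1, 16, 18, 19); Country B gets 8.
Maximizing over 12, 5, 8, Country B chooses Free. Subgame-perfect outcome: (T3, Free) with payoffs (20, 12).
Now find the simultaneous Nash equilibrium.
Country A's best replies: Free→T3; Moderate→T2; High→T3.
Country B's best replies: T0→High; T1→High; T2→Moderate; T3→Moderate.
The unique mutual best reply is (T2, Moderate), giving (7, 5).
Country B's commitment gain: 12 − 5 = 7.

7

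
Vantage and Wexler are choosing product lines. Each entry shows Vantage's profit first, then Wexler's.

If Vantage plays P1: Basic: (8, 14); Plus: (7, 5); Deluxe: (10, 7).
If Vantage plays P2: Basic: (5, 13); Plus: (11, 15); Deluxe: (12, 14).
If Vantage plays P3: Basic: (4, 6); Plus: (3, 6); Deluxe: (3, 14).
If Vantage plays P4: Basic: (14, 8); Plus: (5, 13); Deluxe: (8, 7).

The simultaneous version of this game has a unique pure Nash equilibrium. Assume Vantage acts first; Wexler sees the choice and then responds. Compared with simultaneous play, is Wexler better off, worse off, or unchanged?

Backward induction with Vantage moving first.
- P1 → Wexler plays Basic (best of 14, 5, 7); Vantage gets 8.
- P2 → Wexler plays Plus (best of 13, 15, 14); Vantage gets 11.
- P3 → Wexler plays Deluxe (best of 6, 6, 14); Vantage gets 3.
- P4 → Wexler plays Plus (best of 8, 13, 7); Vantage gets 5.
Among 8, 11, 3, 5, the best is 11 at P2. Subgame-perfect outcome: (P2, Plus) with payoffs (11, 15).
Now find the simultaneous Nash equilibrium.
Vantage's best replies: Basic→P4; Plus→P2; Deluxe→P2.
Wexler's best replies: P1→Basic; P2→Plus; P3→Deluxe; P4→Plus.
Only (P2, Plus) has each player best-responding; Nash payoffs (11, 15).
Wexler earns 15 sequentially versus 15 at the Nash outcome: unchanged.

unchanged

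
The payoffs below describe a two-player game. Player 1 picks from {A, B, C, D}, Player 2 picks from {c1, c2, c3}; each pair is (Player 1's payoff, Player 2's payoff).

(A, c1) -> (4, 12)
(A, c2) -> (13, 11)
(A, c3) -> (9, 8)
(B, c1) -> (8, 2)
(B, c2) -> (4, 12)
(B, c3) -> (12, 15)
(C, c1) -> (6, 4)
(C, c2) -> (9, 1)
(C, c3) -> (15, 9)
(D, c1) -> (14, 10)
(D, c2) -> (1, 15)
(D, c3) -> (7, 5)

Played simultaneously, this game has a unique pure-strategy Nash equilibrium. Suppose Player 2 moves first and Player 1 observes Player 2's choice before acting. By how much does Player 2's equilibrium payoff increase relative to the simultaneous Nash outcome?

2

Work backward from Player 1's decision.
- c1 → Player 1 plays D (best of 4, 8, 6, 14); Player 2 gets 10.
- c2 → Player 1 plays A (best of 13, 4, 9, 1); Player 2 gets 11.
- c3 → Player 1 plays C (best of 9, 12, 15, 7); Player 2 gets 9.
Player 2's induced payoffs are 10, 11, 9, so Player 2 commits to c2. Subgame-perfect outcome: (A, c2) with payoffs (13, 11).
Now find the simultaneous Nash equilibrium.
Player 1's best replies: c1→D; c2→A; c3→C.
Player 2's best replies: A→c1; B→c3; C→c3; D→c2.
Only (C, c3) has each player best-responding; Nash payoffs (15, 9).
Player 2's commitment gain: 11 − 9 = 2.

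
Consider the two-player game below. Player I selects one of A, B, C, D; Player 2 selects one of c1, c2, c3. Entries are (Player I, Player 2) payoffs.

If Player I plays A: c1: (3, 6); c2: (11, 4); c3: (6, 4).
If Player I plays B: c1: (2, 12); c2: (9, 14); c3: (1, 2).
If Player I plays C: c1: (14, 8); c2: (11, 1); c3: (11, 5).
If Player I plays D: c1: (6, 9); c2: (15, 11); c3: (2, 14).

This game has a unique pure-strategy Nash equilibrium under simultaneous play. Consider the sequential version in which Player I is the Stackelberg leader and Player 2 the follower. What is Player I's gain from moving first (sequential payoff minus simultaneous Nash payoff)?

Backward induction with Player I moving first.
- A: BR = c1, leader payoff 3.
- B: BR = c2, leader payoff 9.
- C: BR = c1, leader payoff 14.
- D: BR = c3, leader payoff 2.
Among 3, 9, 14, 2, the best is 14 at C. Subgame-perfect outcome: (C, c1) with payoffs (14, 8).
For the simultaneous game, intersect best replies.
Player I's best replies: c1→C; c2→D; c3→C.
Player 2's best replies: A→c1; B→c2; C→c1; D→c3.
Only (C, c1) has each player best-responding; Nash payoffs (14, 8).
Player I's commitment gain: 14 − 14 = 0.

0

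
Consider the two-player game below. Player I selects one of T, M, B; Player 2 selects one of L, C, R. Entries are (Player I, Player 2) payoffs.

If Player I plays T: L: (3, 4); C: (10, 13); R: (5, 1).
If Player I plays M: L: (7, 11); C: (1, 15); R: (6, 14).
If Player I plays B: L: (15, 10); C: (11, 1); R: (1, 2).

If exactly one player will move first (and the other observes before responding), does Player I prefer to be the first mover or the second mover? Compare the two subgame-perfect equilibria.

first

If Player I leads: Player 2's best replies are T→C, M→C, B→L; Player I's induced payoffs 10, 1, 15; outcome (B, L), payoffs (15, 10).
If Player 2 leads: Player I's best replies are L→B, C→B, R→M; Player 2's induced payoffs 10, 1, 14; outcome (M, R), payoffs (6, 14).
Player I gets 15 moving first and 6 moving second, so Player I prefers to move first.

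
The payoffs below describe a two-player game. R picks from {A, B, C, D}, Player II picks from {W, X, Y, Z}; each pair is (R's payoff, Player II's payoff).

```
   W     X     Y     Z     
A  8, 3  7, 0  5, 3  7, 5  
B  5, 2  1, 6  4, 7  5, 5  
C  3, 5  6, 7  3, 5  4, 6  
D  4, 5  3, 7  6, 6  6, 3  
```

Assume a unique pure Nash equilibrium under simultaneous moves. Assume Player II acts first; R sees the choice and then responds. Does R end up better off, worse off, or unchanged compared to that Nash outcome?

worse off

R best-responds to each possible Player II move:
- W: R compares 8, 5, 3, 4 and picks A; Player II would get 3.
- X: R compares 7, 1, 6, 3 and picks A; Player II would get 0.
- Y: R compares 5, 4, 3, 6 and picks D; Player II would get 6.
- Z: R compares 7, 5, 4, 6 and picks A; Player II would get 5.
Player II's induced payoffs are 3, 0, 6, 5, so Player II commits to Y. Subgame-perfect outcome: (D, Y) with payoffs (6, 6).
Under simultaneous play:
R's best replies: W→A; X→A; Y→D; Z→A.
Player II's best replies: A→Z; B→Y; C→X; D→X.
The unique mutual best reply is (A, Z), giving (7, 5).
R earns 6 sequentially versus 7 at the Nash outcome: worse off.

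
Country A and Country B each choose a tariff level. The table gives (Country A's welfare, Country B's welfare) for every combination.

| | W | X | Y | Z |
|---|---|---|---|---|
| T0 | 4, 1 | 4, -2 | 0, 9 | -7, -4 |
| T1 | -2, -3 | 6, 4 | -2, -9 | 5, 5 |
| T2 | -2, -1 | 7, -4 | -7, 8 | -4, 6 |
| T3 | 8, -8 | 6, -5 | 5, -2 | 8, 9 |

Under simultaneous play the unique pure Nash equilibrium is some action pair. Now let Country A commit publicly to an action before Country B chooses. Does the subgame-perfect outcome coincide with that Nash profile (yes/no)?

yes

Work backward from Country B's decision.
- T0 → Country B plays Y (best of 1, -2, 9, -4); Country A gets 0.
- T1 → Country B plays Z (best of -3, 4, -9, 5); Country A gets 5.
- T2 → Country B plays Y (best of -1, -4, 8, 6); Country A gets -7.
- T3 → Country B plays Z (best of -8, -5, -2, 9); Country A gets 8.
Country A's induced payoffs are 0, 5, -7, 8, so Country A commits to T3. Subgame-perfect outcome: (T3, Z) with payoffs (8, 9).
Under simultaneous play:
Country A's best replies: W→T3; X→T2; Y→T3; Z→T3.
Country B's best replies: T0→Y; T1→Z; T2→Y; T3→Z.
Only (T3, Z) has each player best-responding; Nash payoffs (8, 9).
Sequential outcome (T3, Z) coincides with the Nash profile (T3, Z).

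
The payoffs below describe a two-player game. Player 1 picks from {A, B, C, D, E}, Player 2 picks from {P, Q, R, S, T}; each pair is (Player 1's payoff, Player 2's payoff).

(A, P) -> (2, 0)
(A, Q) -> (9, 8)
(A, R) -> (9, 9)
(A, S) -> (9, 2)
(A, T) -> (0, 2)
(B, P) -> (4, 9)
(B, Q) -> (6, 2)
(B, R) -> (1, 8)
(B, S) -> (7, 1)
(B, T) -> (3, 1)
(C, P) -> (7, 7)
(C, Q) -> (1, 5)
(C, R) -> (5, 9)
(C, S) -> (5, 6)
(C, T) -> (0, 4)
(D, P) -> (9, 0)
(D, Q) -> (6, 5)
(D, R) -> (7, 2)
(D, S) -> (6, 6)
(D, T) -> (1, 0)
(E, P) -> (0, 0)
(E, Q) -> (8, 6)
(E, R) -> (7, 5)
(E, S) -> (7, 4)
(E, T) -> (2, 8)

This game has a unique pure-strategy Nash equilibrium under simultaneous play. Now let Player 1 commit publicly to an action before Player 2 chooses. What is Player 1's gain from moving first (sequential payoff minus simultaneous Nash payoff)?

0

Solve by backward induction (Player 1 leads).
- A → Player 2 plays R (best of 0, 8, 9, 2, 2); Player 1 gets 9.
- B → Player 2 plays P (best of 9, 2, 8, 1, 1); Player 1 gets 4.
- C → Player 2 plays R (best of 7, 5, 9, 6, 4); Player 1 gets 5.
- D → Player 2 plays S (best of 0, 5, 2, 6, 0); Player 1 gets 6.
- E → Player 2 plays T (best of 0, 6, 5, 4, 8); Player 1 gets 2.
Among 9, 4, 5, 6, 2, the best is 9 at A. Subgame-perfect outcome: (A, R) with payoffs (9, 9).
Under simultaneous play:
Player 1's best replies: P→D; Q→A; R→A; S→A; T→B.
Player 2's best replies: A→R; B→P; C→R; D→S; E→T.
The unique mutual best reply is (A, R), giving (9, 9).
Player 1's commitment gain: 9 − 9 = 0.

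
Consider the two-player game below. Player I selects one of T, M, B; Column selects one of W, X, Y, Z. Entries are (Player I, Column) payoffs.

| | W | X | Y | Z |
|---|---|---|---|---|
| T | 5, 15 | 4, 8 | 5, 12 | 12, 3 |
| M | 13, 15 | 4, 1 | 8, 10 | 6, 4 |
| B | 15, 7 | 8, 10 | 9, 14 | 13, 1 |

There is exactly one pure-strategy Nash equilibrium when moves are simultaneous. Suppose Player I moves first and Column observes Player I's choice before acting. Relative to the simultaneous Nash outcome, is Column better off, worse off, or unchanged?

better off

Solve by backward induction (Player I leads).
- T: Column compares 15, 8, 12, 3 and picks W; Player I would get 5.
- M: Column compares 15, 1, 10, 4 and picks W; Player I would get 13.
- B: Column compares 7, 10, 14, 1 and picks Y; Player I would get 9.
Among 5, 13, 9, the best is 13 at M. Subgame-perfect outcome: (M, W) with payoffs (13, 15).
Under simultaneous play:
Player I's best replies: W→B; X→B; Y→B; Z→B.
Column's best replies: T→W; M→W; B→Y.
Only (B, Y) has each player best-responding; Nash payoffs (9, 14).
Column earns 15 sequentially versus 14 at the Nash outcome: better off.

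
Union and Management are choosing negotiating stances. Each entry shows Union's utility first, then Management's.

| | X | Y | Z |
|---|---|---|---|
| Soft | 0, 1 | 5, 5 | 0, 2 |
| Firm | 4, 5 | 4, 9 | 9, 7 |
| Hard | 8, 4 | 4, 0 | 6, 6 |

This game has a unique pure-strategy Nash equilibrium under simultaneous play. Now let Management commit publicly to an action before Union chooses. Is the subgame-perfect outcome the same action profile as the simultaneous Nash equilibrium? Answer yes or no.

Work backward from Union's decision.
- X: BR = Hard, leader payoff 4.
- Y: BR = Soft, leader payoff 5.
- Z: BR = Firm, leader payoff 7.
Maximizing over 4, 5, 7, Management chooses Z. Subgame-perfect outcome: (Firm, Z) with payoffs (9, 7).
Under simultaneous play:
Union's best replies: X→Hard; Y→Soft; Z→Firm.
Management's best replies: Soft→Y; Firm→Y; Hard→Z.
Only (Soft, Y) has each player best-responding; Nash payoffs (5, 5).
Sequential outcome (Firm, Z) differs from the Nash profile (Soft, Y).

no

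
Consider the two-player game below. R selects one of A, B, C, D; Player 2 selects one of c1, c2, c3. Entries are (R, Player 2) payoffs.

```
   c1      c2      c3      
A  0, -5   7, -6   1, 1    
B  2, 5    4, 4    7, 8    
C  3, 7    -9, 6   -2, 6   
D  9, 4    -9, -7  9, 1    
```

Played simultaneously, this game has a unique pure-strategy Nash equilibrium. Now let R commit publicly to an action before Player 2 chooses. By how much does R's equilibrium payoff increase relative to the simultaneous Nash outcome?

Backward induction with R moving first.
- A: Player 2 compares -5, -6, 1 and picks c3; R would get 1.
- B: Player 2 compares 5, 4, 8 and picks c3; R would get 7.
- C: Player 2 compares 7, 6, 6 and picks c1; R would get 3.
- D: Player 2 compares 4, -7, 1 and picks c1; R would get 9.
Among 1, 7, 3, 9, the best is 9 at D. Subgame-perfect outcome: (D, c1) with payoffs (9, 4).
Now find the simultaneous Nash equilibrium.
R's best replies: c1→D; c2→A; c3→D.
Player 2's best replies: A→c3; B→c3; C→c1; D→c1.
Only (D, c1) has each player best-responding; Nash payoffs (9, 4).
R's commitment gain: 9 − 9 = 0.

0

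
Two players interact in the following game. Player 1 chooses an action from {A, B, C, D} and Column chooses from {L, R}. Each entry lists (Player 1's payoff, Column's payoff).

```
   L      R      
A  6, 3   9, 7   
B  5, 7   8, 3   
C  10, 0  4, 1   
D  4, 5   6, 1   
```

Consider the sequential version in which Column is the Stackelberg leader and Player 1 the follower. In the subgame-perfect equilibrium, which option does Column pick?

R

Solve by backward induction (Column leads).
- L: Player 1 compares 6, 5, 10, 4 and picks C; Column would get 0.
- R: Player 1 compares 9, 8, 4, 6 and picks A; Column would get 7.
Among 0, 7, the best is 7 at R. Subgame-perfect outcome: (A, R) with payoffs (9, 7).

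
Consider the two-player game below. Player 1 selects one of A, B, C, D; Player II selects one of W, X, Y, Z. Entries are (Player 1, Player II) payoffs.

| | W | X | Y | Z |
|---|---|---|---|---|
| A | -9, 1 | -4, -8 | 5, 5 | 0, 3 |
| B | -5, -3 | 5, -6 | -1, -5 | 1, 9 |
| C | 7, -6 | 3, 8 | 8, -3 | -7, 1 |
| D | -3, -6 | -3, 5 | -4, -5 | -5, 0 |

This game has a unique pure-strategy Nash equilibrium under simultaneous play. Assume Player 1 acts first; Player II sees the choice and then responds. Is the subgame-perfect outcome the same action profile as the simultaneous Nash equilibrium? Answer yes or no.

Work backward from Player II's decision.
- A → Player II plays Y (best of 1, -8, 5, 3); Player 1 gets 5.
- B → Player II plays Z (best of -3, -6, -5, 9); Player 1 gets 1.
- C → Player II plays X (best of -6, 8, -3, 1); Player 1 gets 3.
- D → Player II plays X (best of -6, 5, -5, 0); Player 1 gets -3.
Among 5, 1, 3, -3, the best is 5 at A. Subgame-perfect outcome: (A, Y) with payoffs (5, 5).
Under simultaneous play:
Player 1's best replies: W→C; X→B; Y→C; Z→B.
Player II's best replies: A→Y; B→Z; C→X; D→X.
Only (B, Z) has each player best-responding; Nash payoffs (1, 9).
Sequential outcome (A, Y) differs from the Nash profile (B, Z).

no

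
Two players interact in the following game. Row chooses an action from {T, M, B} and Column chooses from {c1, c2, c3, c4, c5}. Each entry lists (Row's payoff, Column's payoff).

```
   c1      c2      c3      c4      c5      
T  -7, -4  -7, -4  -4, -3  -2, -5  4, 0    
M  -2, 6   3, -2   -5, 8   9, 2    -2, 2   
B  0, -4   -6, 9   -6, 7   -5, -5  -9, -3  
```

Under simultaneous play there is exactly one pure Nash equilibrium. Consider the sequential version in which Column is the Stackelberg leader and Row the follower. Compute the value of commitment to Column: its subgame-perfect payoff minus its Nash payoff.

2

Row best-responds to each possible Column move:
- c1 → Row plays B (best of -7, -2, 0); Column gets -4.
- c2 → Row plays M (best of -7, 3, -6); Column gets -2.
- c3 → Row plays T (best of -4, -5, -6); Column gets -3.
- c4 → Row plays M (best of -2, 9, -5); Column gets 2.
- c5 → Row plays T (best of 4, -2, -9); Column gets 0.
Among -4, -2, -3, 2, 0, the best is 2 at c4. Subgame-perfect outcome: (M, c4) with payoffs (9, 2).
Under simultaneous play:
Row's best replies: c1→B; c2→M; c3→T; c4→M; c5→T.
Column's best replies: T→c5; M→c3; B→c2.
Only (T, c5) has each player best-responding; Nash payoffs (4, 0).
Column's commitment gain: 2 − 0 = 2.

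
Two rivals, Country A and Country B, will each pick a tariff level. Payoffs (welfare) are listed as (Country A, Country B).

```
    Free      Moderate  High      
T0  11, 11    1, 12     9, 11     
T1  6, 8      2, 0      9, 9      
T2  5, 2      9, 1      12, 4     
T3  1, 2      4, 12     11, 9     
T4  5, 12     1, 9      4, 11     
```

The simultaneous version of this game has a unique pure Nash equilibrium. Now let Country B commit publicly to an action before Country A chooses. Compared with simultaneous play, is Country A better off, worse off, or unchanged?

worse off

Backward induction with Country B moving first.
- Free: BR = T0, leader payoff 11.
- Moderate: BR = T2, leader payoff 1.
- High: BR = T2, leader payoff 4.
Maximizing over 11, 1, 4, Country B chooses Free. Subgame-perfect outcome: (T0, Free) with payoffs (11, 11).
For the simultaneous game, intersect best replies.
Country A's best replies: Free→T0; Moderate→T2; High→T2.
Country B's best replies: T0→Moderate; T1→High; T2→High; T3→Moderate; T4→Free.
Only (T2, High) has each player best-responding; Nash payoffs (12, 4).
Country A earns 11 sequentially versus 12 at the Nash outcome: worse off.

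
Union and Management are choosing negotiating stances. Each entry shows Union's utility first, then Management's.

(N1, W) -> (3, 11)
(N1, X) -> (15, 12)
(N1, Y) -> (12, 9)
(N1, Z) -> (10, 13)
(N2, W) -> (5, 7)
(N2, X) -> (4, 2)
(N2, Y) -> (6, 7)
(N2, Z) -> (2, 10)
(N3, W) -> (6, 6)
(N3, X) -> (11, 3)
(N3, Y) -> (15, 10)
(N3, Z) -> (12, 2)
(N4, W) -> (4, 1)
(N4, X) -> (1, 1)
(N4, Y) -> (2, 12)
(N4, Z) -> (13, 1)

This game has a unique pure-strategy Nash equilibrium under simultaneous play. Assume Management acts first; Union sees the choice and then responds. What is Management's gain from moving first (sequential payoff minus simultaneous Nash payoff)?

2

Union best-responds to each possible Management move:
- W → Union plays N3 (best of 3, 5, 6, 4); Management gets 6.
- X → Union plays N1 (best of 15, 4, 11, 1); Management gets 12.
- Y → Union plays N3 (best of 12, 6, 15, 2); Management gets 10.
- Z → Union plays N4 (best of 10, 2, 12, 13); Management gets 1.
Management's induced payoffs are 6, 12, 10, 1, so Management commits to X. Subgame-perfect outcome: (N1, X) with payoffs (15, 12).
Now find the simultaneous Nash equilibrium.
Union's best replies: W→N3; X→N1; Y→N3; Z→N4.
Management's best replies: N1→Z; N2→Z; N3→Y; N4→Y.
The unique mutual best reply is (N3, Y), giving (15, 10).
Management's commitment gain: 12 − 10 = 2.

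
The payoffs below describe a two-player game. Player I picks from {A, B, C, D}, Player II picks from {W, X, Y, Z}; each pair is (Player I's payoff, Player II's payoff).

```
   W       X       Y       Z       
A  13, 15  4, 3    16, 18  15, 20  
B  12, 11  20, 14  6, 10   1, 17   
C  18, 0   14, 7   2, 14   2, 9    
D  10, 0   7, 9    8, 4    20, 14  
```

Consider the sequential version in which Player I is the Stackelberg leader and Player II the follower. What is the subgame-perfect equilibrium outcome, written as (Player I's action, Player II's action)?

Backward induction with Player I moving first.
- A: BR = Z, leader payoff 15.
- B: BR = Z, leader payoff 1.
- C: BR = Y, leader payoff 2.
- D: BR = Z, leader payoff 20.
Player I's induced payoffs are 15, 1, 2, 20, so Player I commits to D. Subgame-perfect outcome: (D, Z) with payoffs (20, 14).

(D, Z)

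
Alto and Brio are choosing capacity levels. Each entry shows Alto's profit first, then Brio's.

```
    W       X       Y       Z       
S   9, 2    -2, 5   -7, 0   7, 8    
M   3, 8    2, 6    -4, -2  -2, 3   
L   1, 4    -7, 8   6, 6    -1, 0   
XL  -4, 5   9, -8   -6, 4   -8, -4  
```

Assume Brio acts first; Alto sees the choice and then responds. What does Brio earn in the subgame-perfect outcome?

8

Backward induction with Brio moving first.
- W → Alto plays S (best of 9, 3, 1, -4); Brio gets 2.
- X → Alto plays XL (best of -2, 2, -7, 9); Brio gets -8.
- Y → Alto plays L (best of -7, -4, 6, -6); Brio gets 6.
- Z → Alto plays S (best of 7, -2, -1, -8); Brio gets 8.
Maximizing over 2, -8, 6, 8, Brio chooses Z. Subgame-perfect outcome: (S, Z) with payoffs (7, 8).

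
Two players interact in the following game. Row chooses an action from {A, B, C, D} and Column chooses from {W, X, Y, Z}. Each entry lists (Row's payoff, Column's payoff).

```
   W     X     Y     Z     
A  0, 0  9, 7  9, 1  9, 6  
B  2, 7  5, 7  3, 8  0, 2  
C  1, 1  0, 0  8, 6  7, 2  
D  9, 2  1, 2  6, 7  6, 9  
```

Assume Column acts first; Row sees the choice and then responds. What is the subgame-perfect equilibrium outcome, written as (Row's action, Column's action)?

Row best-responds to each possible Column move:
- W: Row compares 0, 2, 1, 9 and picks D; Column would get 2.
- X: Row compares 9, 5, 0, 1 and picks A; Column would get 7.
- Y: Row compares 9, 3, 8, 6 and picks A; Column would get 1.
- Z: Row compares 9, 0, 7, 6 and picks A; Column would get 6.
Maximizing over 2, 7, 1, 6, Column chooses X. Subgame-perfect outcome: (A, X) with payoffs (9, 7).

(A, X)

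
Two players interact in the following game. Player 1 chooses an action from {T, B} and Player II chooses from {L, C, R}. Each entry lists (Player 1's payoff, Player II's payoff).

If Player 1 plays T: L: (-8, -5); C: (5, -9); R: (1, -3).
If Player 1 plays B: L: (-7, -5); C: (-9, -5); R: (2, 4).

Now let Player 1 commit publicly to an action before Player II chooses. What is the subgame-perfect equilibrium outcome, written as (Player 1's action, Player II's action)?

(B, R)

Backward induction with Player 1 moving first.
- T → Player II plays R (best of -5, -9, -3); Player 1 gets 1.
- B → Player II plays R (best of -5, -5, 4); Player 1 gets 2.
Among 1, 2, the best is 2 at B. Subgame-perfect outcome: (B, R) with payoffs (2, 4).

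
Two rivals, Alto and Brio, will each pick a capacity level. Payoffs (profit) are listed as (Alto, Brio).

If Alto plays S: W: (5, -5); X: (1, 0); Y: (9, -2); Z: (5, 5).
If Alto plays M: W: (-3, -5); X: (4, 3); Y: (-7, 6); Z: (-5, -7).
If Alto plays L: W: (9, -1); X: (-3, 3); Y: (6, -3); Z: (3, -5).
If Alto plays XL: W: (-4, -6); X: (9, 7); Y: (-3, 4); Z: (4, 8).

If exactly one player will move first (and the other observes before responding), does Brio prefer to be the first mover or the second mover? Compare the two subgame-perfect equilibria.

first

If Alto leads: Brio's best replies are S→Z, M→Y, L→X, XL→Z; Alto's induced payoffs 5, -7, -3, 4; outcome (S, Z), payoffs (5, 5).
If Brio leads: Alto's best replies are W→L, X→XL, Y→S, Z→S; Brio's induced payoffs -1, 7, -2, 5; outcome (XL, X), payoffs (9, 7).
Brio gets 7 moving first and 5 moving second, so Brio prefers to move first.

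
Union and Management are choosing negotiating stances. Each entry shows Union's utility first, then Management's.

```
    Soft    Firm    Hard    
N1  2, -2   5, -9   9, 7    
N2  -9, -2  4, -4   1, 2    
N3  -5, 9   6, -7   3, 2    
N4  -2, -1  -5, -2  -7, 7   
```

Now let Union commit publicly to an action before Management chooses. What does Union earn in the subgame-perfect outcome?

9

Backward induction with Union moving first.
- N1: Management compares -2, -9, 7 and picks Hard; Union would get 9.
- N2: Management compares -2, -4, 2 and picks Hard; Union would get 1.
- N3: Management compares 9, -7, 2 and picks Soft; Union would get -5.
- N4: Management compares -1, -2, 7 and picks Hard; Union would get -7.
Maximizing over 9, 1, -5, -7, Union chooses N1. Subgame-perfect outcome: (N1, Hard) with payoffs (9, 7).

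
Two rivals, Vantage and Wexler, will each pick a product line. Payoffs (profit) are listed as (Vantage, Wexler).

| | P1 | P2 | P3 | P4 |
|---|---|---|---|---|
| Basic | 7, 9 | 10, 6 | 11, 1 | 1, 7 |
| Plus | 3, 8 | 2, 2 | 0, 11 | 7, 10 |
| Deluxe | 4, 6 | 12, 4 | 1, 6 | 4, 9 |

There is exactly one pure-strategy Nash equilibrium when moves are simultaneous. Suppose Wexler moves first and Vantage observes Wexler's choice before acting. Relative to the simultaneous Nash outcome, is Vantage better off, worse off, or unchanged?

Vantage best-responds to each possible Wexler move:
- P1: BR = Basic, leader payoff 9.
- P2: BR = Deluxe, leader payoff 4.
- P3: BR = Basic, leader payoff 1.
- P4: BR = Plus, leader payoff 10.
Wexler's induced payoffs are 9, 4, 1, 10, so Wexler commits to P4. Subgame-perfect outcome: (Plus, P4) with payoffs (7, 10).
For the simultaneous game, intersect best replies.
Vantage's best replies: P1→Basic; P2→Deluxe; P3→Basic; P4→Plus.
Wexler's best replies: Basic→P1; Plus→P3; Deluxe→P4.
Only (Basic, P1) has each player best-responding; Nash payoffs (7, 9).
Vantage earns 7 sequentially versus 7 at the Nash outcome: unchanged.

unchanged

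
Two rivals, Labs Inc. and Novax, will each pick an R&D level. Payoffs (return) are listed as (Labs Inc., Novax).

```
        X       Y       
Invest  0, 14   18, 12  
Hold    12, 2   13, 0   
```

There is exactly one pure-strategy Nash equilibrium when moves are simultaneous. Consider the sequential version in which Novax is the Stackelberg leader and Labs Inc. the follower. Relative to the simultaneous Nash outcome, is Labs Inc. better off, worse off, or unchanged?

Backward induction with Novax moving first.
- X: Labs Inc. compares 0, 12 and picks Hold; Novax would get 2.
- Y: Labs Inc. compares 18, 13 and picks Invest; Novax would get 12.
Novax's induced payoffs are 2, 12, so Novax commits to Y. Subgame-perfect outcome: (Invest, Y) with payoffs (18, 12).
Now find the simultaneous Nash equilibrium.
Labs Inc.'s best replies: X→Hold; Y→Invest.
Novax's best replies: Invest→X; Hold→X.
Only (Hold, X) has each player best-responding; Nash payoffs (12, 2).
Labs Inc. earns 18 sequentially versus 12 at the Nash outcome: better off.

better off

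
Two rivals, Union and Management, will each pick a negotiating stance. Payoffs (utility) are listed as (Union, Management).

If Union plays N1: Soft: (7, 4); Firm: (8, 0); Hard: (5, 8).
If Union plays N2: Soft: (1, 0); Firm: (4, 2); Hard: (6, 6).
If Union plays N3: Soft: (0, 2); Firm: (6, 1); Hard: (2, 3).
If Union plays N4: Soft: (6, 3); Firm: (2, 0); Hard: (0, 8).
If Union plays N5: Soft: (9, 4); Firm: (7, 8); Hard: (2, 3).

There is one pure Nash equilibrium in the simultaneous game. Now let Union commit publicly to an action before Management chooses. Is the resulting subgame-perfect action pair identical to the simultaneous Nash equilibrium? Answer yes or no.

no

Backward induction with Union moving first.
- N1: BR = Hard, leader payoff 5.
- N2: BR = Hard, leader payoff 6.
- N3: BR = Hard, leader payoff 2.
- N4: BR = Hard, leader payoff 0.
- N5: BR = Firm, leader payoff 7.
Maximizing over 5, 6, 2, 0, 7, Union chooses N5. Subgame-perfect outcome: (N5, Firm) with payoffs (7, 8).
For the simultaneous game, intersect best replies.
Union's best replies: Soft→N5; Firm→N1; Hard→N2.
Management's best replies: N1→Hard; N2→Hard; N3→Hard; N4→Hard; N5→Firm.
Only (N2, Hard) has each player best-responding; Nash payoffs (6, 6).
Sequential outcome (N5, Firm) differs from the Nash profile (N2, Hard).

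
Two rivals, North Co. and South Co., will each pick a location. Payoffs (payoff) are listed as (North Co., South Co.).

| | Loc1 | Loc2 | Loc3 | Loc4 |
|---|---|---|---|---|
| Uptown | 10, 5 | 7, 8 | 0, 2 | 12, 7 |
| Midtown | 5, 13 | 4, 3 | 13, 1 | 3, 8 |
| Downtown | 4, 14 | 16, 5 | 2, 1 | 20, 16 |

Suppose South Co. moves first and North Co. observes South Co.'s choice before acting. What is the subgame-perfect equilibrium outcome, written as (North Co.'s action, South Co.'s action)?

North Co. best-responds to each possible South Co. move:
- Loc1: North Co. compares 10, 5, 4 and picks Uptown; South Co. would get 5.
- Loc2: North Co. compares 7, 4, 16 and picks Downtown; South Co. would get 5.
- Loc3: North Co. compares 0, 13, 2 and picks Midtown; South Co. would get 1.
- Loc4: North Co. compares 12, 3, 20 and picks Downtown; South Co. would get 16.
South Co.'s induced payoffs are 5, 5, 1, 16, so South Co. commits to Loc4. Subgame-perfect outcome: (Downtown, Loc4) with payoffs (20, 16).

(Downtown, Loc4)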